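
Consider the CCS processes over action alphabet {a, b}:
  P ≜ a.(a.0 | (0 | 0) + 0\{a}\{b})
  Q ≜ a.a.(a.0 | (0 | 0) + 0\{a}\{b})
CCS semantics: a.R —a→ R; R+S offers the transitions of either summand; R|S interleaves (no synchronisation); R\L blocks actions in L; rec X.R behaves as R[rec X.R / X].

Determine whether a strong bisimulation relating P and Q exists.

P's transition system — 3 states:
  p0 = a.(a.0 | (0 | 0) + 0\{a}\{b}) has moves =a=> p1
  p1 = a.0 | (0 | 0) + 0\{a}\{b} has moves =a=> p2
  p2 = 0 | (0 | 0) has moves (no moves)
Q's transition system — 4 states:
  q0 = a.a.(a.0 | (0 | 0) + 0\{a}\{b}) has moves =a=> q1
  q1 = a.(a.0 | (0 | 0) + 0\{a}\{b}) has moves =a=> q2
  q2 = a.0 | (0 | 0) + 0\{a}\{b} has moves =a=> q3
  q3 = 0 | (0 | 0) has moves (no moves)
Bisimilarity quotient blocks:
  B0 = {p0, q1}
  B1 = {p1, q2}
  B2 = {p2, q3}
  B3 = {q0}
p0 ∈ B0, q0 ∈ B3 → different blocks

P ≁ Q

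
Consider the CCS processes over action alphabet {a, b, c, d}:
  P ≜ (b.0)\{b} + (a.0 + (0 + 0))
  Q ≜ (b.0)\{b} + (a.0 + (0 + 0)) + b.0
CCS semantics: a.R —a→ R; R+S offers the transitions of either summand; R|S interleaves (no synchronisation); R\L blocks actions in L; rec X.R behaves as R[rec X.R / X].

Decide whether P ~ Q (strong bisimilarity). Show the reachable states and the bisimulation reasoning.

LTS(P): 2 reachable states
  m0 = (b.0)\{b} + (a.0 + (0 + 0)) | ··a··> m1
  m1 = 0 | ·
LTS(Q): 2 reachable states
  n0 = (b.0)\{b} + (a.0 + (0 + 0)) + b.0 | ··a··> n1, ··b··> n1
  n1 = 0 | ·
Bisimilarity quotient blocks:
  B0 = {m0}
  B1 = {m1, n1}
  B2 = {n0}
m0 ∈ B0, n0 ∈ B2 → different blocks

P ≁ Q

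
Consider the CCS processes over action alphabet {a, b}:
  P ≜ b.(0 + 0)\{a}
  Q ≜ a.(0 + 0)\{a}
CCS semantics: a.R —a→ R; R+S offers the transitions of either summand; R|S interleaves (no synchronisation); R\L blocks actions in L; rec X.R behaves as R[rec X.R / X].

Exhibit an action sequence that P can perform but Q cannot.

b

LTS(P): 2 reachable states
  u0 = b.(0 + 0)\{a} :: --b--▸ u1
  u1 = (0 + 0)\{a} :: ∅
LTS(Q): 2 reachable states
  v0 = a.(0 + 0)\{a} :: --a--▸ v1
  v1 = (0 + 0)\{a} :: ∅
Executing b from P (initial set {u0}):
  [1] b ⇒ {u1}
  — P admits the full trace.
Executing b from Q (initial set {v0}):
  [1] b ⇒ no successor for Q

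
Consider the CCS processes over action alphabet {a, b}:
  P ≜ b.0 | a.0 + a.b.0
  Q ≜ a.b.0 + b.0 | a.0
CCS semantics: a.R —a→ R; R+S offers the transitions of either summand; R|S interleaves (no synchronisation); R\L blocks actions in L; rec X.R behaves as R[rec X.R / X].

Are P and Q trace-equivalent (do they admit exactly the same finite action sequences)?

trace-equivalent

Reachable graph of P (6 states):
  p0 = b.0 | a.0 + a.b.0 :: -a-> p1, -a-> p2, -b-> p3
  p1 = b.0 :: -b-> p4
  p2 = b.0 | 0 :: -b-> p5
  p3 = 0 | a.0 :: -a-> p5
  p4 = 0 :: stopped
  p5 = 0 | 0 :: stopped
Reachable graph of Q (6 states):
  q0 = a.b.0 + b.0 | a.0 :: -a-> q1, -a-> q2, -b-> q3
  q1 = b.0 :: -b-> q4
  q2 = b.0 | 0 :: -b-> q5
  q3 = 0 | a.0 :: -a-> q5
  q4 = 0 :: stopped
  q5 = 0 | 0 :: stopped
Partition-refinement fixed point:
  B0 = {p0, q0}
  B1 = {p1, p2, q1, q2}
  B2 = {p4, p5, q4, q5}
  B3 = {p3, q3}
p0 ∈ B0, q0 ∈ B0 → same block
Bisimilar ⇒ trace-equivalent.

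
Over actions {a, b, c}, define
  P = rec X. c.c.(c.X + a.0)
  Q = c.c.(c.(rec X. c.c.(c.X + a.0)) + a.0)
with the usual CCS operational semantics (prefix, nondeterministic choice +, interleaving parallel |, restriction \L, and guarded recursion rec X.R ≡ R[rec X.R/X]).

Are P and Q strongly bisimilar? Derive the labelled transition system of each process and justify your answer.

YES

Reachable graph of P (4 states):
  m0 = rec X. c.c.(c.X + a.0) ⊢ -c-> m1
  m1 = c.(c.(rec X. c.c.(c.X + a.0)) + a.0) ⊢ -c-> m2
  m2 = c.(rec X. c.c.(c.X + a.0)) + a.0 ⊢ -a-> m3, -c-> m0
  m3 = 0 ⊢ ·
Reachable graph of Q (5 states):
  n0 = c.c.(c.(rec X. c.c.(c.X + a.0)) + a.0) ⊢ -c-> n1
  n1 = c.(c.(rec X. c.c.(c.X + a.0)) + a.0) ⊢ -c-> n2
  n2 = c.(rec X. c.c.(c.X + a.0)) + a.0 ⊢ -a-> n3, -c-> n4
  n3 = 0 ⊢ ·
  n4 = rec X. c.c.(c.X + a.0) ⊢ -c-> n1
Bisimilarity quotient blocks:
  B0 = {m0, n0, n4}
  B1 = {m1, n1}
  B2 = {m2, n2}
  B3 = {m3, n3}
m0 ∈ B0, n0 ∈ B0 → same block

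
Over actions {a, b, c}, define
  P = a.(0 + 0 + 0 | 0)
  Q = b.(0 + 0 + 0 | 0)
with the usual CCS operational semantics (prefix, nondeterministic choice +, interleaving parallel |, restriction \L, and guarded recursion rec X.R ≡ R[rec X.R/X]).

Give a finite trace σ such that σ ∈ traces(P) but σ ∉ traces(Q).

a

P's transition system — 2 states:
  s0 = a.(0 + 0 + 0 | 0) :: --a--▸ s1
  s1 = 0 + 0 + 0 | 0 :: (no moves)
Q's transition system — 2 states:
  t0 = b.(0 + 0 + 0 | 0) :: --b--▸ t1
  t1 = 0 + 0 + 0 | 0 :: (no moves)
Run σ = ⟨a⟩ on P: start {s0}
  [1] a ⇒ {s1}
  — P admits the full trace.
Run σ = ⟨a⟩ on Q: start {t0}
  [1] a ⇒ ∅ (Q stuck)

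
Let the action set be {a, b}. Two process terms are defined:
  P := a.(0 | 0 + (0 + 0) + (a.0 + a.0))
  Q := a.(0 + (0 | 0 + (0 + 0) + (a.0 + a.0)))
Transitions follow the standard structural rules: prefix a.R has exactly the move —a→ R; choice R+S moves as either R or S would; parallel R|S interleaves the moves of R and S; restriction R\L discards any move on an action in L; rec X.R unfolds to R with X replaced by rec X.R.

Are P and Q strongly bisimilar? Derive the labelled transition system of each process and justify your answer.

Reachable graph of P (3 states):
  m0 = a.(0 | 0 + (0 + 0) + (a.0 + a.0)) has moves =a=> m1
  m1 = 0 | 0 + (0 + 0) + (a.0 + a.0) has moves =a=> m2
  m2 = 0 has moves deadlocked
Reachable graph of Q (3 states):
  n0 = a.(0 + (0 | 0 + (0 + 0) + (a.0 + a.0))) has moves =a=> n1
  n1 = 0 + (0 | 0 + (0 + 0) + (a.0 + a.0)) has moves =a=> n2
  n2 = 0 has moves deadlocked
Partition-refinement fixed point:
  B0 = {m0, n0}
  B1 = {m1, n1}
  B2 = {m2, n2}
m0 ∈ B0, n0 ∈ B0 → same block

P ~ Q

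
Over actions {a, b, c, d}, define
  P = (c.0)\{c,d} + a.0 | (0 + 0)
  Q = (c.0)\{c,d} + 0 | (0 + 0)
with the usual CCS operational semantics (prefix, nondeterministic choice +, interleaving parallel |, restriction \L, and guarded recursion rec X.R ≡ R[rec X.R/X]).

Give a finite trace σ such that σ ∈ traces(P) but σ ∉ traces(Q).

P's transition system — 2 states:
  p0 = (c.0)\{c,d} + a.0 | (0 + 0) :: =a=> p1
  p1 = 0 | (0 + 0) :: ∅
Q's transition system — 1 states:
  q0 = (c.0)\{c,d} + 0 | (0 + 0) :: ∅
Trace ⟨a⟩ through P, begin at {p0}:
  step 1 (a): {p1}
  ✓ P
Trace ⟨a⟩ through Q, begin at {q0}:
  step 1 (a): no successor for Q

a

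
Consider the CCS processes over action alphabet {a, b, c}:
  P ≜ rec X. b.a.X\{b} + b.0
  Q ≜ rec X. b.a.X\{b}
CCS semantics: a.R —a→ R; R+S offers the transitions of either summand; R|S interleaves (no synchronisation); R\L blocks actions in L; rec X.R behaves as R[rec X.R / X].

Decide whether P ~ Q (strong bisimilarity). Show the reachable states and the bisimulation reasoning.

LTS(P): 4 reachable states
  p0 = rec X. b.a.X\{b} + b.0 has moves ··b··> p1, ··b··> p2
  p1 = 0 has moves deadlocked
  p2 = a.(rec X. b.a.X\{b} + b.0)\{b} has moves ··a··> p3
  p3 = (rec X. b.a.X\{b} + b.0)\{b} has moves deadlocked
LTS(Q): 3 reachable states
  q0 = rec X. b.a.X\{b} has moves ··b··> q1
  q1 = a.(rec X. b.a.X\{b})\{b} has moves ··a··> q2
  q2 = (rec X. b.a.X\{b})\{b} has moves deadlocked
Coarsest stable partition (strong bisimilarity classes):
  B0 = {p0}
  B1 = {p2, q1}
  B2 = {p1, p3, q2}
  B3 = {q0}
p0 ∈ B0, q0 ∈ B3 → different blocks

not bisimilar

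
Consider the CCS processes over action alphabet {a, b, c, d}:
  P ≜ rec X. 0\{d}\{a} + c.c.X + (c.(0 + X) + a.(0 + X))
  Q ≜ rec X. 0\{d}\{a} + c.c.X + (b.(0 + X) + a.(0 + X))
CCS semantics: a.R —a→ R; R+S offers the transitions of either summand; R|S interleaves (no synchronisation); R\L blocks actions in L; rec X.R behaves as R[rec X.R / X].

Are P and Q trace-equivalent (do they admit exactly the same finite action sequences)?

P's transition system — 3 states:
  s0 = rec X. 0\{d}\{a} + c.c.X + (c.(0 + X) + a.(0 + X)) → -a-> s1, -c-> s1, -c-> s2
  s1 = 0 + (rec X. 0\{d}\{a} + c.c.X + (c.(0 + X) + a.(0 + X))) → -a-> s1, -c-> s1, -c-> s2
  s2 = c.(rec X. 0\{d}\{a} + c.c.X + (c.(0 + X) + a.(0 + X))) → -c-> s0
Q's transition system — 3 states:
  t0 = rec X. 0\{d}\{a} + c.c.X + (b.(0 + X) + a.(0 + X)) → -a-> t1, -b-> t1, -c-> t2
  t1 = 0 + (rec X. 0\{d}\{a} + c.c.X + (b.(0 + X) + a.(0 + X))) → -a-> t1, -b-> t1, -c-> t2
  t2 = c.(rec X. 0\{d}\{a} + c.c.X + (b.(0 + X) + a.(0 + X))) → -c-> t0
Executing ca from P (initial set {s0}):
  [1] c ⇒ {s1, s2}
  [2] a ⇒ {s1}
  — P admits the full trace.
Executing ca from Q (initial set {t0}):
  [1] c ⇒ {t2}
  [2] a ⇒ ∅ (Q stuck)

trace-distinct — witness ⟨ca⟩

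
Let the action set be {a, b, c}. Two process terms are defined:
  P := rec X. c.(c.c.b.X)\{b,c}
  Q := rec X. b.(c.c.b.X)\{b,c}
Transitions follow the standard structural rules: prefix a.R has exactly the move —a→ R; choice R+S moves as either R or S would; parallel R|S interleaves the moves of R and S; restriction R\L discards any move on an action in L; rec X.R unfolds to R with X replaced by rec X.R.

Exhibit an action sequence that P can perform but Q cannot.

Reachable graph of P (2 states):
  u0 = rec X. c.(c.c.b.X)\{b,c} → -c-> u1
  u1 = (c.c.b.(rec X. c.(c.c.b.X)\{b,c}))\{b,c} → ∅
Reachable graph of Q (2 states):
  v0 = rec X. b.(c.c.b.X)\{b,c} → -b-> v1
  v1 = (c.c.b.(rec X. b.(c.c.b.X)\{b,c}))\{b,c} → ∅
Run σ = ⟨c⟩ on P: start {u0}
  after c @ step 1: {u1}
  ✓ P
Run σ = ⟨c⟩ on Q: start {v0}
  after c @ step 1: ∅ (Q stuck)

c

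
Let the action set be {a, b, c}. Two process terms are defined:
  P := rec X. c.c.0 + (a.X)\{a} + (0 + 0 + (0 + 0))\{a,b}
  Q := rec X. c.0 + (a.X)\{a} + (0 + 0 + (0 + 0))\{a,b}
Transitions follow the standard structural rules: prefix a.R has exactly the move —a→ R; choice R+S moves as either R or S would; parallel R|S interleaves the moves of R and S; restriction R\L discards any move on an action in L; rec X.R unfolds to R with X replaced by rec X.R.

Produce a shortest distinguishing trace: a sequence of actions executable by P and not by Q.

cc

LTS(P): 3 reachable states
  s0 = rec X. c.c.0 + (a.X)\{a} + (0 + 0 + (0 + 0))\{a,b} :: =c=> s1
  s1 = c.0 :: =c=> s2
  s2 = 0 :: ∅
LTS(Q): 2 reachable states
  t0 = rec X. c.0 + (a.X)\{a} + (0 + 0 + (0 + 0))\{a,b} :: =c=> t1
  t1 = 0 :: ∅
Executing cc from P (initial set {s0}):
  step 1 (c): {s1}
  step 2 (c): {s2}
  ✓ P
Executing cc from Q (initial set {t0}):
  step 1 (c): {t1}
  step 2 (c): no successor for Q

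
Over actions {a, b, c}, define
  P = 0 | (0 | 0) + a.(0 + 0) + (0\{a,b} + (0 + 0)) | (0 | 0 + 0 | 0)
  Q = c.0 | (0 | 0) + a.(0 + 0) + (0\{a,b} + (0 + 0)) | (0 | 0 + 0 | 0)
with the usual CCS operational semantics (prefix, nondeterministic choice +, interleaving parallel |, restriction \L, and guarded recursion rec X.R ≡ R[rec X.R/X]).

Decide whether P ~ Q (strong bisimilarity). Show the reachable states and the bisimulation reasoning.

not bisimilar

Reachable graph of P (2 states):
  u0 = 0 | (0 | 0) + a.(0 + 0) + (0\{a,b} + (0 + 0)) | (0 | 0 + 0 | 0) has moves --a--▸ u1
  u1 = 0 + 0 has moves (no moves)
Reachable graph of Q (3 states):
  v0 = c.0 | (0 | 0) + a.(0 + 0) + (0\{a,b} + (0 + 0)) | (0 | 0 + 0 | 0) has moves --a--▸ v1, --c--▸ v2
  v1 = 0 + 0 has moves (no moves)
  v2 = 0 | (0 | 0) has moves (no moves)
Partition-refinement fixed point:
  B0 = {u0}
  B1 = {u1, v1, v2}
  B2 = {v0}
u0 ∈ B0, v0 ∈ B2 → different blocks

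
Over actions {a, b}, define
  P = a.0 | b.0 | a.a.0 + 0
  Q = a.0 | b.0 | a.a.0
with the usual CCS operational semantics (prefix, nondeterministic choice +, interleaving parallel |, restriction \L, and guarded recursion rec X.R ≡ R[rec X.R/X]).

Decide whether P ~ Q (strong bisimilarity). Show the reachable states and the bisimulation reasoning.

P ~ Q

LTS(P): 12 reachable states
  p0 = a.0 | b.0 | a.a.0 + 0 :: -a-> p1, -a-> p2, -b-> p3
  p1 = 0 | b.0 | a.a.0 :: -a-> p4, -b-> p5
  p2 = a.0 | b.0 | a.0 :: -a-> p4, -a-> p6, -b-> p7
  p3 = a.0 | 0 | a.a.0 :: -a-> p5, -a-> p7
  p4 = 0 | b.0 | a.0 :: -a-> p8, -b-> p9
  p5 = 0 | 0 | a.a.0 :: -a-> p9
  p6 = a.0 | b.0 | 0 :: -a-> p8, -b-> p10
  p7 = a.0 | 0 | a.0 :: -a-> p10, -a-> p9
  p8 = 0 | b.0 | 0 :: -b-> p11
  p9 = 0 | 0 | a.0 :: -a-> p11
  p10 = a.0 | 0 | 0 :: -a-> p11
  p11 = 0 | 0 | 0 :: deadlocked
LTS(Q): 12 reachable states
  q0 = a.0 | b.0 | a.a.0 :: -a-> q1, -a-> q2, -b-> q3
  q1 = 0 | b.0 | a.a.0 :: -a-> q4, -b-> q5
  q2 = a.0 | b.0 | a.0 :: -a-> q4, -a-> q6, -b-> q7
  q3 = a.0 | 0 | a.a.0 :: -a-> q5, -a-> q7
  q4 = 0 | b.0 | a.0 :: -a-> q8, -b-> q9
  q5 = 0 | 0 | a.a.0 :: -a-> q9
  q6 = a.0 | b.0 | 0 :: -a-> q8, -b-> q10
  q7 = a.0 | 0 | a.0 :: -a-> q10, -a-> q9
  q8 = 0 | b.0 | 0 :: -b-> q11
  q9 = 0 | 0 | a.0 :: -a-> q11
  q10 = a.0 | 0 | 0 :: -a-> q11
  q11 = 0 | 0 | 0 :: deadlocked
Partition-refinement fixed point:
  B0 = {p0, q0}
  B1 = {p1, p2, q1, q2}
  B2 = {p4, p6, q4, q6}
  B3 = {p8, q8}
  B4 = {p11, q11}
  B5 = {p10, p9, q10, q9}
  B6 = {p5, p7, q5, q7}
  B7 = {p3, q3}
p0 ∈ B0, q0 ∈ B0 → same block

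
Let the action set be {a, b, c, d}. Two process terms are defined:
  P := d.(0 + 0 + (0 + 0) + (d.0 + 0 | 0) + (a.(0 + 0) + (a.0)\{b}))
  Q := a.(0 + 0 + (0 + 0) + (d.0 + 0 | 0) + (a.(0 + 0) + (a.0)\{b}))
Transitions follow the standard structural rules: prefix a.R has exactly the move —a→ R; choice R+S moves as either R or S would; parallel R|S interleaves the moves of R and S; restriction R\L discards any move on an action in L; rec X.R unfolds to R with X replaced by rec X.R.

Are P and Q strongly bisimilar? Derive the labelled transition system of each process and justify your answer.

LTS(P): 5 reachable states
  s0 = d.(0 + 0 + (0 + 0) + (d.0 + 0 | 0) + (a.(0 + 0) + (a.0)\{b})) ⊢ --d--▸ s1
  s1 = 0 + 0 + (0 + 0) + (d.0 + 0 | 0) + (a.(0 + 0) + (a.0)\{b}) ⊢ --a--▸ s2, --a--▸ s3, --d--▸ s4
  s2 = 0 + 0 ⊢ stopped
  s3 = 0\{b} ⊢ stopped
  s4 = 0 ⊢ stopped
LTS(Q): 5 reachable states
  t0 = a.(0 + 0 + (0 + 0) + (d.0 + 0 | 0) + (a.(0 + 0) + (a.0)\{b})) ⊢ --a--▸ t1
  t1 = 0 + 0 + (0 + 0) + (d.0 + 0 | 0) + (a.(0 + 0) + (a.0)\{b}) ⊢ --a--▸ t2, --a--▸ t3, --d--▸ t4
  t2 = 0 + 0 ⊢ stopped
  t3 = 0\{b} ⊢ stopped
  t4 = 0 ⊢ stopped
Partition-refinement fixed point:
  B0 = {s0}
  B1 = {s1, t1}
  B2 = {s2, s3, s4, t2, t3, t4}
  B3 = {t0}
s0 ∈ B0, t0 ∈ B3 → different blocks

NO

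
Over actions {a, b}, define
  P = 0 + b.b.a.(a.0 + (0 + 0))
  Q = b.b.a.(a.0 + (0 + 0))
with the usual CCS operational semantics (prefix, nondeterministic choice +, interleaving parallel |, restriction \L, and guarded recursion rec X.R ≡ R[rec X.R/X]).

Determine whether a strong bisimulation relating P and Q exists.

YES

Reachable graph of P (5 states):
  s0 = 0 + b.b.a.(a.0 + (0 + 0)) | ··b··> s1
  s1 = b.a.(a.0 + (0 + 0)) | ··b··> s2
  s2 = a.(a.0 + (0 + 0)) | ··a··> s3
  s3 = a.0 + (0 + 0) | ··a··> s4
  s4 = 0 | stopped
Reachable graph of Q (5 states):
  t0 = b.b.a.(a.0 + (0 + 0)) | ··b··> t1
  t1 = b.a.(a.0 + (0 + 0)) | ··b··> t2
  t2 = a.(a.0 + (0 + 0)) | ··a··> t3
  t3 = a.0 + (0 + 0) | ··a··> t4
  t4 = 0 | stopped
Bisimilarity quotient blocks:
  B0 = {s0, t0}
  B1 = {s1, t1}
  B2 = {s2, t2}
  B3 = {s3, t3}
  B4 = {s4, t4}
s0 ∈ B0, t0 ∈ B0 → same block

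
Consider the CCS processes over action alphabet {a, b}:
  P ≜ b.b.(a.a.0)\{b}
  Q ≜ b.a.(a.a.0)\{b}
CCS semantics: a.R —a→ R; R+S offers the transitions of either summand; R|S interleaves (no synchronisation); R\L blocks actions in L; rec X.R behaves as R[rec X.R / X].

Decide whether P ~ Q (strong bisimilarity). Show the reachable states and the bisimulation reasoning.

Reachable graph of P (5 states):
  p0 = b.b.(a.a.0)\{b} → —b→ p1
  p1 = b.(a.a.0)\{b} → —b→ p2
  p2 = (a.a.0)\{b} → —a→ p3
  p3 = (a.0)\{b} → —a→ p4
  p4 = 0\{b} → deadlocked
Reachable graph of Q (5 states):
  q0 = b.a.(a.a.0)\{b} → —b→ q1
  q1 = a.(a.a.0)\{b} → —a→ q2
  q2 = (a.a.0)\{b} → —a→ q3
  q3 = (a.0)\{b} → —a→ q4
  q4 = 0\{b} → deadlocked
Bisimilarity quotient blocks:
  B0 = {p0}
  B1 = {p1}
  B2 = {p2, q2}
  B3 = {p3, q3}
  B4 = {p4, q4}
  B5 = {q0}
  B6 = {q1}
p0 ∈ B0, q0 ∈ B5 → different blocks

P ≁ Q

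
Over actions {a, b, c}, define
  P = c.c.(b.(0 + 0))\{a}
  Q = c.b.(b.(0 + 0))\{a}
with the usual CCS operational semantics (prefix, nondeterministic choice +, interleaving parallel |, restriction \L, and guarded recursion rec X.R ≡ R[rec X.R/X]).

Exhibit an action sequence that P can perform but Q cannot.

cc

LTS(P): 4 reachable states
  m0 = c.c.(b.(0 + 0))\{a} ⊢ -c-> m1
  m1 = c.(b.(0 + 0))\{a} ⊢ -c-> m2
  m2 = (b.(0 + 0))\{a} ⊢ -b-> m3
  m3 = (0 + 0)\{a} ⊢ (no moves)
LTS(Q): 4 reachable states
  n0 = c.b.(b.(0 + 0))\{a} ⊢ -c-> n1
  n1 = b.(b.(0 + 0))\{a} ⊢ -b-> n2
  n2 = (b.(0 + 0))\{a} ⊢ -b-> n3
  n3 = (0 + 0)\{a} ⊢ (no moves)
Executing cc from P (initial set {m0}):
  [1] c ⇒ {m1}
  [2] c ⇒ {m2}
  ✓ P
Executing cc from Q (initial set {n0}):
  [1] c ⇒ {n1}
  [2] c ⇒ ∅ (Q stuck)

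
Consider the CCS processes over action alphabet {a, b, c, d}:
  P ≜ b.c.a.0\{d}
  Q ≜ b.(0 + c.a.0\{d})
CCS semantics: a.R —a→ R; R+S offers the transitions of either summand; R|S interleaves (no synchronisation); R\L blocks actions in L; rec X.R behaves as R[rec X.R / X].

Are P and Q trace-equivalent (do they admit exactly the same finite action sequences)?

Reachable graph of P (4 states):
  m0 = b.c.a.0\{d} has moves =b=> m1
  m1 = c.a.0\{d} has moves =c=> m2
  m2 = a.0\{d} has moves =a=> m3
  m3 = 0\{d} has moves (no moves)
Reachable graph of Q (4 states):
  n0 = b.(0 + c.a.0\{d}) has moves =b=> n1
  n1 = 0 + c.a.0\{d} has moves =c=> n2
  n2 = a.0\{d} has moves =a=> n3
  n3 = 0\{d} has moves (no moves)
Partition-refinement fixed point:
  B0 = {m0, n0}
  B1 = {m1, n1}
  B2 = {m2, n2}
  B3 = {m3, n3}
m0 ∈ B0, n0 ∈ B0 → same block
Bisimilar ⇒ trace-equivalent.

traces(P) = traces(Q)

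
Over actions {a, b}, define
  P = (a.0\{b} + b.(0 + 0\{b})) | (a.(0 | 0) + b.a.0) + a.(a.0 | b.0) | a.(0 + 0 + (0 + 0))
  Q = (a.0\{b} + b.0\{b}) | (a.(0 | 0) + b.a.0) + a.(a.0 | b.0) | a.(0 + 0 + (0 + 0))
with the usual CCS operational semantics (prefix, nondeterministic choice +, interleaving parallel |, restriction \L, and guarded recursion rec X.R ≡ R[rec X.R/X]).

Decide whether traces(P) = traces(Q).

trace-equivalent

LTS(P): 21 reachable states
  u0 = (a.0\{b} + b.(0 + 0\{b})) | (a.(0 | 0) + b.a.0) + a.(a.0 | b.0) | a.(0 + 0 + (0 + 0)) | —a→ u1, —a→ u2, —a→ u3, —a→ u4, —b→ u5, —b→ u6
  u1 = (a.0\{b} + b.(0 + 0\{b})) | (0 | 0) | —a→ u7, —b→ u8
  u2 = 0\{b} | (a.(0 | 0) + b.a.0) | —a→ u7, —b→ u9
  u3 = a.(a.0 | b.0) | (0 + 0 + (0 + 0)) | —a→ u10
  u4 = a.0 | b.0 | a.(0 + 0 + (0 + 0)) | —a→ u10, —a→ u11, —b→ u12
  u5 = (0 + 0\{b}) | (a.(0 | 0) + b.a.0) | —a→ u8, —b→ u13
  u6 = (a.0\{b} + b.(0 + 0\{b})) | a.0 | —a→ u14, —a→ u9, —b→ u13
  u7 = 0\{b} | (0 | 0) | ∅
  u8 = (0 + 0\{b}) | (0 | 0) | ∅
  u9 = 0\{b} | a.0 | —a→ u15
  u10 = a.0 | b.0 | (0 + 0 + (0 + 0)) | —a→ u16, —b→ u17
  u11 = 0 | b.0 | a.(0 + 0 + (0 + 0)) | —a→ u16, —b→ u18
  u12 = a.0 | 0 | a.(0 + 0 + (0 + 0)) | —a→ u17, —a→ u18
  u13 = (0 + 0\{b}) | a.0 | —a→ u19
  u14 = (a.0\{b} + b.(0 + 0\{b})) | 0 | —a→ u15, —b→ u19
  u15 = 0\{b} | 0 | ∅
  u16 = 0 | b.0 | (0 + 0 + (0 + 0)) | —b→ u20
  u17 = a.0 | 0 | (0 + 0 + (0 + 0)) | —a→ u20
  u18 = 0 | 0 | a.(0 + 0 + (0 + 0)) | —a→ u20
  u19 = (0 + 0\{b}) | 0 | ∅
  u20 = 0 | 0 | (0 + 0 + (0 + 0)) | ∅
LTS(Q): 17 reachable states
  v0 = (a.0\{b} + b.0\{b}) | (a.(0 | 0) + b.a.0) + a.(a.0 | b.0) | a.(0 + 0 + (0 + 0)) | —a→ v1, —a→ v2, —a→ v3, —a→ v4, —b→ v2, —b→ v5
  v1 = (a.0\{b} + b.0\{b}) | (0 | 0) | —a→ v6, —b→ v6
  v2 = 0\{b} | (a.(0 | 0) + b.a.0) | —a→ v6, —b→ v7
  v3 = a.(a.0 | b.0) | (0 + 0 + (0 + 0)) | —a→ v8
  v4 = a.0 | b.0 | a.(0 + 0 + (0 + 0)) | —a→ v8, —a→ v9, —b→ v10
  v5 = (a.0\{b} + b.0\{b}) | a.0 | —a→ v11, —a→ v7, —b→ v7
  v6 = 0\{b} | (0 | 0) | ∅
  v7 = 0\{b} | a.0 | —a→ v12
  v8 = a.0 | b.0 | (0 + 0 + (0 + 0)) | —a→ v13, —b→ v14
  v9 = 0 | b.0 | a.(0 + 0 + (0 + 0)) | —a→ v13, —b→ v15
  v10 = a.0 | 0 | a.(0 + 0 + (0 + 0)) | —a→ v14, —a→ v15
  v11 = (a.0\{b} + b.0\{b}) | 0 | —a→ v12, —b→ v12
  v12 = 0\{b} | 0 | ∅
  v13 = 0 | b.0 | (0 + 0 + (0 + 0)) | —b→ v16
  v14 = a.0 | 0 | (0 + 0 + (0 + 0)) | —a→ v16
  v15 = 0 | 0 | a.(0 + 0 + (0 + 0)) | —a→ v16
  v16 = 0 | 0 | (0 + 0 + (0 + 0)) | ∅
Coarsest stable partition (strong bisimilarity classes):
  B0 = {u0, v0}
  B1 = {u1, u14, v1, v11}
  B2 = {u15, u19, u20, u7, u8, v12, v16, v6}
  B3 = {u4, v4}
  B4 = {u10, u11, v8, v9}
  B5 = {u16, v13}
  B6 = {u13, u17, u18, u9, v14, v15, v7}
  B7 = {u12, v10}
  B8 = {u6, v5}
  B9 = {u3, v3}
  B10 = {u2, u5, v2}
u0 ∈ B0, v0 ∈ B0 → same block
Bisimilar ⇒ trace-equivalent.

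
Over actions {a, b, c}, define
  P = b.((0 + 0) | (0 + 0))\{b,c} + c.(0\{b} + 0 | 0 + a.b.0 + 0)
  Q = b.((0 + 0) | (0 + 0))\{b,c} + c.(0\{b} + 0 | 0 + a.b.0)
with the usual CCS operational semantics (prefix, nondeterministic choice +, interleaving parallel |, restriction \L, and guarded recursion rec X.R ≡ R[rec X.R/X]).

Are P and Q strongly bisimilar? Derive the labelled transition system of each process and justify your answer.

LTS(P): 5 reachable states
  p0 = b.((0 + 0) | (0 + 0))\{b,c} + c.(0\{b} + 0 | 0 + a.b.0 + 0) has moves =b=> p1, =c=> p2
  p1 = ((0 + 0) | (0 + 0))\{b,c} has moves (no moves)
  p2 = 0\{b} + 0 | 0 + a.b.0 + 0 has moves =a=> p3
  p3 = b.0 has moves =b=> p4
  p4 = 0 has moves (no moves)
LTS(Q): 5 reachable states
  q0 = b.((0 + 0) | (0 + 0))\{b,c} + c.(0\{b} + 0 | 0 + a.b.0) has moves =b=> q1, =c=> q2
  q1 = ((0 + 0) | (0 + 0))\{b,c} has moves (no moves)
  q2 = 0\{b} + 0 | 0 + a.b.0 has moves =a=> q3
  q3 = b.0 has moves =b=> q4
  q4 = 0 has moves (no moves)
Bisimilarity quotient blocks:
  B0 = {p0, q0}
  B1 = {p2, q2}
  B2 = {p3, q3}
  B3 = {p1, p4, q1, q4}
p0 ∈ B0, q0 ∈ B0 → same block

P ~ Q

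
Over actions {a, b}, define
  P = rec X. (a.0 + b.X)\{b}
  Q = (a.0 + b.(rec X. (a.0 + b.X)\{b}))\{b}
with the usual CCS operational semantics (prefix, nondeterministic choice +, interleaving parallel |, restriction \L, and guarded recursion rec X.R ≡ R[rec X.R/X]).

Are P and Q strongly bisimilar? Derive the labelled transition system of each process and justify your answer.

P's transition system — 2 states:
  p0 = rec X. (a.0 + b.X)\{b} | --a--▸ p1
  p1 = 0\{b} | deadlocked
Q's transition system — 2 states:
  q0 = (a.0 + b.(rec X. (a.0 + b.X)\{b}))\{b} | --a--▸ q1
  q1 = 0\{b} | deadlocked
Bisimilarity quotient blocks:
  B0 = {p0, q0}
  B1 = {p1, q1}
p0 ∈ B0, q0 ∈ B0 → same block

P ~ Q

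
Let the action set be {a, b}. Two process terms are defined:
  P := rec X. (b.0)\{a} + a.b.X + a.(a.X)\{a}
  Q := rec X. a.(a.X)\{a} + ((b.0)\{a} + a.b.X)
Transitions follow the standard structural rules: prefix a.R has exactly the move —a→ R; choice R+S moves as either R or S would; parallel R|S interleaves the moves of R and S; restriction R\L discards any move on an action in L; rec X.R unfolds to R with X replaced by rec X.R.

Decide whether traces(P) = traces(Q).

trace-equivalent

LTS(P): 4 reachable states
  m0 = rec X. (b.0)\{a} + a.b.X + a.(a.X)\{a} :: =a=> m1, =a=> m2, =b=> m3
  m1 = (a.(rec X. (b.0)\{a} + a.b.X + a.(a.X)\{a}))\{a} :: stopped
  m2 = b.(rec X. (b.0)\{a} + a.b.X + a.(a.X)\{a}) :: =b=> m0
  m3 = 0\{a} :: stopped
LTS(Q): 4 reachable states
  n0 = rec X. a.(a.X)\{a} + ((b.0)\{a} + a.b.X) :: =a=> n1, =a=> n2, =b=> n3
  n1 = (a.(rec X. a.(a.X)\{a} + ((b.0)\{a} + a.b.X)))\{a} :: stopped
  n2 = b.(rec X. a.(a.X)\{a} + ((b.0)\{a} + a.b.X)) :: =b=> n0
  n3 = 0\{a} :: stopped
Coarsest stable partition (strong bisimilarity classes):
  B0 = {m0, n0}
  B1 = {m1, m3, n1, n3}
  B2 = {m2, n2}
m0 ∈ B0, n0 ∈ B0 → same block
Bisimilar ⇒ trace-equivalent.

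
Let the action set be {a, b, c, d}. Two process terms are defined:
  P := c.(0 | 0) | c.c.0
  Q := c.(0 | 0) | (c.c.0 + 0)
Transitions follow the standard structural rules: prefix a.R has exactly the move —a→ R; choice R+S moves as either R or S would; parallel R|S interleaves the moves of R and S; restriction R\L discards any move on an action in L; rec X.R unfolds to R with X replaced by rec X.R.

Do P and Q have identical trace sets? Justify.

traces(P) = traces(Q)

Reachable graph of P (6 states):
  s0 = c.(0 | 0) | c.c.0 ⊢ =c=> s1, =c=> s2
  s1 = 0 | 0 | c.c.0 ⊢ =c=> s3
  s2 = c.(0 | 0) | c.0 ⊢ =c=> s3, =c=> s4
  s3 = 0 | 0 | c.0 ⊢ =c=> s5
  s4 = c.(0 | 0) | 0 ⊢ =c=> s5
  s5 = 0 | 0 | 0 ⊢ ∅
Reachable graph of Q (6 states):
  t0 = c.(0 | 0) | (c.c.0 + 0) ⊢ =c=> t1, =c=> t2
  t1 = 0 | 0 | (c.c.0 + 0) ⊢ =c=> t3
  t2 = c.(0 | 0) | c.0 ⊢ =c=> t3, =c=> t4
  t3 = 0 | 0 | c.0 ⊢ =c=> t5
  t4 = c.(0 | 0) | 0 ⊢ =c=> t5
  t5 = 0 | 0 | 0 ⊢ ∅
Coarsest stable partition (strong bisimilarity classes):
  B0 = {s0, t0}
  B1 = {s1, s2, t1, t2}
  B2 = {s3, s4, t3, t4}
  B3 = {s5, t5}
s0 ∈ B0, t0 ∈ B0 → same block
Bisimilar ⇒ trace-equivalent.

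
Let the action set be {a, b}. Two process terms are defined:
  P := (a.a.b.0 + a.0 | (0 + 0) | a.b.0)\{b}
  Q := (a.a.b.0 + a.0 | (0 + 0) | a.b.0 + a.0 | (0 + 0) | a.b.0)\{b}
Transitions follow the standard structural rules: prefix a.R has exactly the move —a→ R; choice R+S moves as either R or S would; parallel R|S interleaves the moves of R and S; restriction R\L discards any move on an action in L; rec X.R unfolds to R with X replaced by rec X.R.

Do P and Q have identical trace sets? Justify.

traces(P) = traces(Q)

P's transition system — 6 states:
  p0 = (a.a.b.0 + a.0 | (0 + 0) | a.b.0)\{b} → =a=> p1, =a=> p2, =a=> p3
  p1 = (0 | (0 + 0) | a.b.0)\{b} → =a=> p4
  p2 = (a.0 | (0 + 0) | b.0)\{b} → =a=> p4
  p3 = (a.b.0)\{b} → =a=> p5
  p4 = (0 | (0 + 0) | b.0)\{b} → stopped
  p5 = (b.0)\{b} → stopped
Q's transition system — 6 states:
  q0 = (a.a.b.0 + a.0 | (0 + 0) | a.b.0 + a.0 | (0 + 0) | a.b.0)\{b} → =a=> q1, =a=> q2, =a=> q3
  q1 = (0 | (0 + 0) | a.b.0)\{b} → =a=> q4
  q2 = (a.0 | (0 + 0) | b.0)\{b} → =a=> q4
  q3 = (a.b.0)\{b} → =a=> q5
  q4 = (0 | (0 + 0) | b.0)\{b} → stopped
  q5 = (b.0)\{b} → stopped
Bisimilarity quotient blocks:
  B0 = {p0, q0}
  B1 = {p1, p2, p3, q1, q2, q3}
  B2 = {p4, p5, q4, q5}
p0 ∈ B0, q0 ∈ B0 → same block
Bisimilar ⇒ trace-equivalent.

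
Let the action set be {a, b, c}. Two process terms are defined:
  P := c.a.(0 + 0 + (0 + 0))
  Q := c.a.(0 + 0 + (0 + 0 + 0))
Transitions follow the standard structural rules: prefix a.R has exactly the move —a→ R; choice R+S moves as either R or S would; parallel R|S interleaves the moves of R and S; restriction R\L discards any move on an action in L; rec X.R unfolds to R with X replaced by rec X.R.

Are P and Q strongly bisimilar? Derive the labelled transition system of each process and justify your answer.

bisimilar

Reachable graph of P (3 states):
  s0 = c.a.(0 + 0 + (0 + 0)) ⊢ —c→ s1
  s1 = a.(0 + 0 + (0 + 0)) ⊢ —a→ s2
  s2 = 0 + 0 + (0 + 0) ⊢ ·
Reachable graph of Q (3 states):
  t0 = c.a.(0 + 0 + (0 + 0 + 0)) ⊢ —c→ t1
  t1 = a.(0 + 0 + (0 + 0 + 0)) ⊢ —a→ t2
  t2 = 0 + 0 + (0 + 0 + 0) ⊢ ·
Bisimilarity quotient blocks:
  B0 = {s0, t0}
  B1 = {s1, t1}
  B2 = {s2, t2}
s0 ∈ B0, t0 ∈ B0 → same block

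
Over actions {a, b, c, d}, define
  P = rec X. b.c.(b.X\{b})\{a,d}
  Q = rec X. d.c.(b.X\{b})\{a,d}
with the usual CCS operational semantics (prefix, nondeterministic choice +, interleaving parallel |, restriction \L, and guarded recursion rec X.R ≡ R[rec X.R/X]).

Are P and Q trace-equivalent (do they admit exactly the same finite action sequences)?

traces(P) ≠ traces(Q) — witness ⟨b⟩

Reachable graph of P (4 states):
  s0 = rec X. b.c.(b.X\{b})\{a,d} | =b=> s1
  s1 = c.(b.(rec X. b.c.(b.X\{b})\{a,d})\{b})\{a,d} | =c=> s2
  s2 = (b.(rec X. b.c.(b.X\{b})\{a,d})\{b})\{a,d} | =b=> s3
  s3 = (rec X. b.c.(b.X\{b})\{a,d})\{b}\{a,d} | ∅
Reachable graph of Q (4 states):
  t0 = rec X. d.c.(b.X\{b})\{a,d} | =d=> t1
  t1 = c.(b.(rec X. d.c.(b.X\{b})\{a,d})\{b})\{a,d} | =c=> t2
  t2 = (b.(rec X. d.c.(b.X\{b})\{a,d})\{b})\{a,d} | =b=> t3
  t3 = (rec X. d.c.(b.X\{b})\{a,d})\{b}\{a,d} | ∅
Run σ = ⟨b⟩ on P: start {s0}
  step 1 (b): {s1}
  P completes σ.
Run σ = ⟨b⟩ on Q: start {t0}
  step 1 (b): ∅  — Q cannot continue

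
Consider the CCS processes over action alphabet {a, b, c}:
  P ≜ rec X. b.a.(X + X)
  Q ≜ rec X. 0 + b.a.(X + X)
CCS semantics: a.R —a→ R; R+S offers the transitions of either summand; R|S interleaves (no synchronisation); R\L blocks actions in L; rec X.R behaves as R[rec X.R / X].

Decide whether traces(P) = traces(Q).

trace-equivalent

P's transition system — 3 states:
  p0 = rec X. b.a.(X + X) | =b=> p1
  p1 = a.((rec X. b.a.(X + X)) + (rec X. b.a.(X + X))) | =a=> p2
  p2 = (rec X. b.a.(X + X)) + (rec X. b.a.(X + X)) | =b=> p1
Q's transition system — 3 states:
  q0 = rec X. 0 + b.a.(X + X) | =b=> q1
  q1 = a.((rec X. 0 + b.a.(X + X)) + (rec X. 0 + b.a.(X + X))) | =a=> q2
  q2 = (rec X. 0 + b.a.(X + X)) + (rec X. 0 + b.a.(X + X)) | =b=> q1
Coarsest stable partition (strong bisimilarity classes):
  B0 = {p0, p2, q0, q2}
  B1 = {p1, q1}
p0 ∈ B0, q0 ∈ B0 → same block
Bisimilar ⇒ trace-equivalent.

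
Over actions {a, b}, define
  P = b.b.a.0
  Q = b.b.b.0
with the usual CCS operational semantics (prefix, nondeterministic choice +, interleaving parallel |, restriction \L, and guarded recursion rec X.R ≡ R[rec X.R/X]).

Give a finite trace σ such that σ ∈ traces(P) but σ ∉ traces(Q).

bba

P's transition system — 4 states:
  s0 = b.b.a.0 → —b→ s1
  s1 = b.a.0 → —b→ s2
  s2 = a.0 → —a→ s3
  s3 = 0 → (no moves)
Q's transition system — 4 states:
  t0 = b.b.b.0 → —b→ t1
  t1 = b.b.0 → —b→ t2
  t2 = b.0 → —b→ t3
  t3 = 0 → (no moves)
Trace ⟨bba⟩ through P, begin at {s0}:
  after b @ step 1: {s1}
  after b @ step 2: {s2}
  after a @ step 3: {s3}
  ✓ P
Trace ⟨bba⟩ through Q, begin at {t0}:
  after b @ step 1: {t1}
  after b @ step 2: {t2}
  after a @ step 3: no successor for Q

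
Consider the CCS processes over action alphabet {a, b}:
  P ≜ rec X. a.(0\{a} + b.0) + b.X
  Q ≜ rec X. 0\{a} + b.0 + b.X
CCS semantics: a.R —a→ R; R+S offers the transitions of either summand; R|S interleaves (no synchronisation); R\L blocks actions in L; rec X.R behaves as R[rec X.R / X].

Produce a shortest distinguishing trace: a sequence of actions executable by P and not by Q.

a

Reachable graph of P (3 states):
  u0 = rec X. a.(0\{a} + b.0) + b.X :: --a--▸ u1, --b--▸ u0
  u1 = 0\{a} + b.0 :: --b--▸ u2
  u2 = 0 :: stopped
Reachable graph of Q (2 states):
  v0 = rec X. 0\{a} + b.0 + b.X :: --b--▸ v0, --b--▸ v1
  v1 = 0 :: stopped
Executing a from P (initial set {u0}):
  after a @ step 1: {u1}
  P completes σ.
Executing a from Q (initial set {v0}):
  after a @ step 1: ∅ (Q stuck)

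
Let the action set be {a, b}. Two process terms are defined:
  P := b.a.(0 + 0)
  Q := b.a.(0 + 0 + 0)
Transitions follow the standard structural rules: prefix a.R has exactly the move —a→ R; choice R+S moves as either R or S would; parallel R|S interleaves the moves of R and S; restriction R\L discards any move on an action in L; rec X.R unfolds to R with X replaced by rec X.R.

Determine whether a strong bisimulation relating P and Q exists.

P's transition system — 3 states:
  s0 = b.a.(0 + 0) → =b=> s1
  s1 = a.(0 + 0) → =a=> s2
  s2 = 0 + 0 → deadlocked
Q's transition system — 3 states:
  t0 = b.a.(0 + 0 + 0) → =b=> t1
  t1 = a.(0 + 0 + 0) → =a=> t2
  t2 = 0 + 0 + 0 → deadlocked
Bisimilarity quotient blocks:
  B0 = {s0, t0}
  B1 = {s1, t1}
  B2 = {s2, t2}
s0 ∈ B0, t0 ∈ B0 → same block

bisimilar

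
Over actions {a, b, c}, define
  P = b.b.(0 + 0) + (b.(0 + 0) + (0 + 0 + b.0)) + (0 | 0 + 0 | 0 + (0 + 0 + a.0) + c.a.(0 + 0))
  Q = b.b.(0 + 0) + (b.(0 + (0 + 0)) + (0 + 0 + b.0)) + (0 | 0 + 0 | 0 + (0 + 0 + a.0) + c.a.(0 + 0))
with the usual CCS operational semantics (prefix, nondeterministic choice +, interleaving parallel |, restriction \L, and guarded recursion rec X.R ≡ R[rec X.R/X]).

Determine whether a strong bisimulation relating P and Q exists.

P's transition system — 5 states:
  p0 = b.b.(0 + 0) + (b.(0 + 0) + (0 + 0 + b.0)) + (0 | 0 + 0 | 0 + (0 + 0 + a.0) + c.a.(0 + 0)) :: —a→ p1, —b→ p1, —b→ p2, —b→ p3, —c→ p4
  p1 = 0 :: (no moves)
  p2 = 0 + 0 :: (no moves)
  p3 = b.(0 + 0) :: —b→ p2
  p4 = a.(0 + 0) :: —a→ p2
Q's transition system — 6 states:
  q0 = b.b.(0 + 0) + (b.(0 + (0 + 0)) + (0 + 0 + b.0)) + (0 | 0 + 0 | 0 + (0 + 0 + a.0) + c.a.(0 + 0)) :: —a→ q1, —b→ q1, —b→ q2, —b→ q3, —c→ q4
  q1 = 0 :: (no moves)
  q2 = 0 + (0 + 0) :: (no moves)
  q3 = b.(0 + 0) :: —b→ q5
  q4 = a.(0 + 0) :: —a→ q5
  q5 = 0 + 0 :: (no moves)
Bisimilarity quotient blocks:
  B0 = {p0, q0}
  B1 = {p1, p2, q1, q2, q5}
  B2 = {p4, q4}
  B3 = {p3, q3}
p0 ∈ B0, q0 ∈ B0 → same block

YES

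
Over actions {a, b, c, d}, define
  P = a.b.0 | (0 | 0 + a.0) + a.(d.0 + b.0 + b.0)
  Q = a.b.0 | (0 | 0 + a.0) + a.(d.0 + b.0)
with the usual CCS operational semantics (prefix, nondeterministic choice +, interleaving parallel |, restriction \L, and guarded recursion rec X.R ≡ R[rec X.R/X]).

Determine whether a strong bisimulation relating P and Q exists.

Reachable graph of P (8 states):
  u0 = a.b.0 | (0 | 0 + a.0) + a.(d.0 + b.0 + b.0) has moves =a=> u1, =a=> u2, =a=> u3
  u1 = a.b.0 | 0 has moves =a=> u4
  u2 = b.0 | (0 | 0 + a.0) has moves =a=> u4, =b=> u5
  u3 = d.0 + b.0 + b.0 has moves =b=> u6, =d=> u6
  u4 = b.0 | 0 has moves =b=> u7
  u5 = 0 | (0 | 0 + a.0) has moves =a=> u7
  u6 = 0 has moves (no moves)
  u7 = 0 | 0 has moves (no moves)
Reachable graph of Q (8 states):
  v0 = a.b.0 | (0 | 0 + a.0) + a.(d.0 + b.0) has moves =a=> v1, =a=> v2, =a=> v3
  v1 = a.b.0 | 0 has moves =a=> v4
  v2 = b.0 | (0 | 0 + a.0) has moves =a=> v4, =b=> v5
  v3 = d.0 + b.0 has moves =b=> v6, =d=> v6
  v4 = b.0 | 0 has moves =b=> v7
  v5 = 0 | (0 | 0 + a.0) has moves =a=> v7
  v6 = 0 has moves (no moves)
  v7 = 0 | 0 has moves (no moves)
Coarsest stable partition (strong bisimilarity classes):
  B0 = {u0, v0}
  B1 = {u3, v3}
  B2 = {u6, u7, v6, v7}
  B3 = {u1, v1}
  B4 = {u4, v4}
  B5 = {u2, v2}
  B6 = {u5, v5}
u0 ∈ B0, v0 ∈ B0 → same block

bisimilar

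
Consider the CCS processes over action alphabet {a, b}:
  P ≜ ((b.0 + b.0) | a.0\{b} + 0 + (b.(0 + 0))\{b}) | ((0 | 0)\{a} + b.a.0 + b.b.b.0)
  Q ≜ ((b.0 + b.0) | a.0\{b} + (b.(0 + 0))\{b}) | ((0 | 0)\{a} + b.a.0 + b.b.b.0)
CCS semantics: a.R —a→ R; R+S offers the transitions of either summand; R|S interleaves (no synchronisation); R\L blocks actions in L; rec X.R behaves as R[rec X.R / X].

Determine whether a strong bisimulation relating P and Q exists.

P's transition system — 20 states:
  s0 = ((b.0 + b.0) | a.0\{b} + 0 + (b.(0 + 0))\{b}) | ((0 | 0)\{a} + b.a.0 + b.b.b.0) :: ··a··> s1, ··b··> s2, ··b··> s3, ··b··> s4
  s1 = (b.0 + b.0) | 0\{b} | ((0 | 0)\{a} + b.a.0 + b.b.b.0) :: ··b··> s5, ··b··> s6, ··b··> s7
  s2 = ((b.0 + b.0) | a.0\{b} + 0 + (b.(0 + 0))\{b}) | a.0 :: ··a··> s5, ··a··> s8, ··b··> s9
  s3 = ((b.0 + b.0) | a.0\{b} + 0 + (b.(0 + 0))\{b}) | b.b.0 :: ··a··> s6, ··b··> s10, ··b··> s11
  s4 = 0 | a.0\{b} | ((0 | 0)\{a} + b.a.0 + b.b.b.0) :: ··a··> s7, ··b··> s11, ··b··> s9
  s5 = (b.0 + b.0) | 0\{b} | a.0 :: ··a··> s12, ··b··> s13
  s6 = (b.0 + b.0) | 0\{b} | b.b.0 :: ··b··> s14, ··b··> s15
  s7 = 0 | 0\{b} | ((0 | 0)\{a} + b.a.0 + b.b.b.0) :: ··b··> s13, ··b··> s15
  s8 = ((b.0 + b.0) | a.0\{b} + 0 + (b.(0 + 0))\{b}) | 0 :: ··a··> s12, ··b··> s16
  s9 = 0 | a.0\{b} | a.0 :: ··a··> s13, ··a··> s16
  s10 = ((b.0 + b.0) | a.0\{b} + 0 + (b.(0 + 0))\{b}) | b.0 :: ··a··> s14, ··b··> s17, ··b··> s8
  s11 = 0 | a.0\{b} | b.b.0 :: ··a··> s15, ··b··> s17
  s12 = (b.0 + b.0) | 0\{b} | 0 :: ··b··> s18
  s13 = 0 | 0\{b} | a.0 :: ··a··> s18
  s14 = (b.0 + b.0) | 0\{b} | b.0 :: ··b··> s12, ··b··> s19
  s15 = 0 | 0\{b} | b.b.0 :: ··b··> s19
  s16 = 0 | a.0\{b} | 0 :: ··a··> s18
  s17 = 0 | a.0\{b} | b.0 :: ··a··> s19, ··b··> s16
  s18 = 0 | 0\{b} | 0 :: deadlocked
  s19 = 0 | 0\{b} | b.0 :: ··b··> s18
Q's transition system — 20 states:
  t0 = ((b.0 + b.0) | a.0\{b} + (b.(0 + 0))\{b}) | ((0 | 0)\{a} + b.a.0 + b.b.b.0) :: ··a··> t1, ··b··> t2, ··b··> t3, ··b··> t4
  t1 = (b.0 + b.0) | 0\{b} | ((0 | 0)\{a} + b.a.0 + b.b.b.0) :: ··b··> t5, ··b··> t6, ··b··> t7
  t2 = ((b.0 + b.0) | a.0\{b} + (b.(0 + 0))\{b}) | a.0 :: ··a··> t5, ··a··> t8, ··b··> t9
  t3 = ((b.0 + b.0) | a.0\{b} + (b.(0 + 0))\{b}) | b.b.0 :: ··a··> t6, ··b··> t10, ··b··> t11
  t4 = 0 | a.0\{b} | ((0 | 0)\{a} + b.a.0 + b.b.b.0) :: ··a··> t7, ··b··> t11, ··b··> t9
  t5 = (b.0 + b.0) | 0\{b} | a.0 :: ··a··> t12, ··b··> t13
  t6 = (b.0 + b.0) | 0\{b} | b.b.0 :: ··b··> t14, ··b··> t15
  t7 = 0 | 0\{b} | ((0 | 0)\{a} + b.a.0 + b.b.b.0) :: ··b··> t13, ··b··> t15
  t8 = ((b.0 + b.0) | a.0\{b} + (b.(0 + 0))\{b}) | 0 :: ··a··> t12, ··b··> t16
  t9 = 0 | a.0\{b} | a.0 :: ··a··> t13, ··a··> t16
  t10 = ((b.0 + b.0) | a.0\{b} + (b.(0 + 0))\{b}) | b.0 :: ··a··> t14, ··b··> t17, ··b··> t8
  t11 = 0 | a.0\{b} | b.b.0 :: ··a··> t15, ··b··> t17
  t12 = (b.0 + b.0) | 0\{b} | 0 :: ··b··> t18
  t13 = 0 | 0\{b} | a.0 :: ··a··> t18
  t14 = (b.0 + b.0) | 0\{b} | b.0 :: ··b··> t12, ··b··> t19
  t15 = 0 | 0\{b} | b.b.0 :: ··b··> t19
  t16 = 0 | a.0\{b} | 0 :: ··a··> t18
  t17 = 0 | a.0\{b} | b.0 :: ··a··> t19, ··b··> t16
  t18 = 0 | 0\{b} | 0 :: deadlocked
  t19 = 0 | 0\{b} | b.0 :: ··b··> t18
Bisimilarity quotient blocks:
  B0 = {s0, t0}
  B1 = {s4, t4}
  B2 = {s7, t7}
  B3 = {s13, s16, t13, t16}
  B4 = {s18, t18}
  B5 = {s14, s15, t14, t15}
  B6 = {s12, s19, t12, t19}
  B7 = {s10, s11, t10, t11}
  B8 = {s17, s5, s8, t17, t5, t8}
  B9 = {s9, t9}
  B10 = {s2, t2}
  B11 = {s3, t3}
  B12 = {s6, t6}
  B13 = {s1, t1}
s0 ∈ B0, t0 ∈ B0 → same block

P ~ Q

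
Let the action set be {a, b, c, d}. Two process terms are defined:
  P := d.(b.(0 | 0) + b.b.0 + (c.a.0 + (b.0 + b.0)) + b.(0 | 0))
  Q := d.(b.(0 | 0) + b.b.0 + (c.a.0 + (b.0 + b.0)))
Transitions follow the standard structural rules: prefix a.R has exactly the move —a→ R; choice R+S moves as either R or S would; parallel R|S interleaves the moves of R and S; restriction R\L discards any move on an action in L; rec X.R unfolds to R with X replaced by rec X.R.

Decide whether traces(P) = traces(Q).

P's transition system — 6 states:
  u0 = d.(b.(0 | 0) + b.b.0 + (c.a.0 + (b.0 + b.0)) + b.(0 | 0)) → -d-> u1
  u1 = b.(0 | 0) + b.b.0 + (c.a.0 + (b.0 + b.0)) + b.(0 | 0) → -b-> u2, -b-> u3, -b-> u4, -c-> u5
  u2 = 0 → ·
  u3 = 0 | 0 → ·
  u4 = b.0 → -b-> u2
  u5 = a.0 → -a-> u2
Q's transition system — 6 states:
  v0 = d.(b.(0 | 0) + b.b.0 + (c.a.0 + (b.0 + b.0))) → -d-> v1
  v1 = b.(0 | 0) + b.b.0 + (c.a.0 + (b.0 + b.0)) → -b-> v2, -b-> v3, -b-> v4, -c-> v5
  v2 = 0 → ·
  v3 = 0 | 0 → ·
  v4 = b.0 → -b-> v2
  v5 = a.0 → -a-> v2
Coarsest stable partition (strong bisimilarity classes):
  B0 = {u0, v0}
  B1 = {u1, v1}
  B2 = {u4, v4}
  B3 = {u2, u3, v2, v3}
  B4 = {u5, v5}
u0 ∈ B0, v0 ∈ B0 → same block
Bisimilar ⇒ trace-equivalent.

YES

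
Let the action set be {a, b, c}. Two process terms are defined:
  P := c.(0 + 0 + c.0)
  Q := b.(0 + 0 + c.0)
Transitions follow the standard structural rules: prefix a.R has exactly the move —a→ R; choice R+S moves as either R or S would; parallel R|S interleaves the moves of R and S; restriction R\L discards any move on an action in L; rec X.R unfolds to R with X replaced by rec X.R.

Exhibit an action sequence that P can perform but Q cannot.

c

Reachable graph of P (3 states):
  s0 = c.(0 + 0 + c.0) ⊢ =c=> s1
  s1 = 0 + 0 + c.0 ⊢ =c=> s2
  s2 = 0 ⊢ (no moves)
Reachable graph of Q (3 states):
  t0 = b.(0 + 0 + c.0) ⊢ =b=> t1
  t1 = 0 + 0 + c.0 ⊢ =c=> t2
  t2 = 0 ⊢ (no moves)
Run σ = ⟨c⟩ on P: start {s0}
  [1] c ⇒ {s1}
  — P admits the full trace.
Run σ = ⟨c⟩ on Q: start {t0}
  [1] c ⇒ ∅  — Q cannot continue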